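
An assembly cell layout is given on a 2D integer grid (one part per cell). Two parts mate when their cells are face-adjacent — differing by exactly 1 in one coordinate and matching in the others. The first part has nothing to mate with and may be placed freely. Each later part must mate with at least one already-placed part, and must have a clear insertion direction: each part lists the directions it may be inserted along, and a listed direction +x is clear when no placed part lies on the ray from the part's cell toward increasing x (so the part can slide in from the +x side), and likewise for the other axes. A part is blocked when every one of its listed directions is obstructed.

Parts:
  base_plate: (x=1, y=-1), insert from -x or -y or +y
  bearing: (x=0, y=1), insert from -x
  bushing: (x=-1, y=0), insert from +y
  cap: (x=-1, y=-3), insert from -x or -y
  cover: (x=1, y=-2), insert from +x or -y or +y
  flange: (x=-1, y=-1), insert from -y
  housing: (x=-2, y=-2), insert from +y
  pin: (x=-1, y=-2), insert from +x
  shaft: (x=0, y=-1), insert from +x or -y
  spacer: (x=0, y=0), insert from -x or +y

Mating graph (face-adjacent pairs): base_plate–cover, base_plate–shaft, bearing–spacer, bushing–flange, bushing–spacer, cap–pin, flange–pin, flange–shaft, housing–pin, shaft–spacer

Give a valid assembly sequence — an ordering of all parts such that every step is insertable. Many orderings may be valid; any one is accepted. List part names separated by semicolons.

spacer; bearing; bushing; flange; pin; cap; housing; shaft; base_plate; cover

1. spacer@(0, 0) [-x clear] — {spacer}
2. bearing@(0, 1) [-x clear] — {bearing, spacer}
3. bushing@(-1, 0) [+y clear] — {bearing, bushing, spacer}
4. flange@(-1, -1) [-y clear] — {bearing, bushing, flange, spacer}
5. pin@(-1, -2) [+x clear] — {bearing, bushing, flange, pin, spacer}
6. cap@(-1, -3) [-x clear] — {bearing, bushing, cap, flange, pin, spacer}
7. housing@(-2, -2) [+y clear] — {bearing, bushing, cap, flange, housing, pin, spacer}
8. shaft@(0, -1) [+x clear] — {bearing, bushing, cap, flange, housing, pin, shaft, spacer}
9. base_plate@(1, -1) [-y clear] — {base_plate, bearing, bushing, cap, flange, housing, pin, shaft, spacer}
10. cover@(1, -2) [+x clear] — {base_plate, bearing, bushing, cap, cover, flange, housing, pin, shaft, spacer}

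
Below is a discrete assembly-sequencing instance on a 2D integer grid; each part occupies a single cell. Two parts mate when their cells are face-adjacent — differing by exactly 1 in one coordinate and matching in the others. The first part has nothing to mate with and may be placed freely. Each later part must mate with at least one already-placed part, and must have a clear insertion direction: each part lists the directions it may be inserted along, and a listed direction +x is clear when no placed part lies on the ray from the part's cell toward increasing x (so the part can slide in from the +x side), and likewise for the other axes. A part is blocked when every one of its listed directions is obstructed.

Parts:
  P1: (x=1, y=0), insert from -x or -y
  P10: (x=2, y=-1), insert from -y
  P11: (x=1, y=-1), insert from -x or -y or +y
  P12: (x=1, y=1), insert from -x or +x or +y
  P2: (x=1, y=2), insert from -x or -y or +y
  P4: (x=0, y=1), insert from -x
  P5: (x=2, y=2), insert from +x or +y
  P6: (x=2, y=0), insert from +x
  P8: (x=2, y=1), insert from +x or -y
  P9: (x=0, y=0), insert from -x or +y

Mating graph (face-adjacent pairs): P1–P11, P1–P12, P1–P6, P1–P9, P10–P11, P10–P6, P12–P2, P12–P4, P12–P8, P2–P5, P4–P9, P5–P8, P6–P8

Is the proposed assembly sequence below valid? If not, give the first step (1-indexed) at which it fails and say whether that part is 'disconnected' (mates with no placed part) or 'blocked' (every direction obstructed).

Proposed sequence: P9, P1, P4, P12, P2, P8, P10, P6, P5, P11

Invalid at step 7 (disconnected)

1. P9@(0, 0) [-x clear] — {P9}
2. P1@(1, 0) [-y clear] — {P1, P9}
3. P4@(0, 1) [-x clear] — {P1, P4, P9}
4. P12@(1, 1) [+x clear] — {P1, P12, P4, P9}
5. P2@(1, 2) [-x clear] — {P1, P12, P2, P4, P9}
6. P8@(2, 1) [+x clear] — {P1, P12, P2, P4, P8, P9}
7. P10@(2, -1) — no placed neighbour ⇒ disconnected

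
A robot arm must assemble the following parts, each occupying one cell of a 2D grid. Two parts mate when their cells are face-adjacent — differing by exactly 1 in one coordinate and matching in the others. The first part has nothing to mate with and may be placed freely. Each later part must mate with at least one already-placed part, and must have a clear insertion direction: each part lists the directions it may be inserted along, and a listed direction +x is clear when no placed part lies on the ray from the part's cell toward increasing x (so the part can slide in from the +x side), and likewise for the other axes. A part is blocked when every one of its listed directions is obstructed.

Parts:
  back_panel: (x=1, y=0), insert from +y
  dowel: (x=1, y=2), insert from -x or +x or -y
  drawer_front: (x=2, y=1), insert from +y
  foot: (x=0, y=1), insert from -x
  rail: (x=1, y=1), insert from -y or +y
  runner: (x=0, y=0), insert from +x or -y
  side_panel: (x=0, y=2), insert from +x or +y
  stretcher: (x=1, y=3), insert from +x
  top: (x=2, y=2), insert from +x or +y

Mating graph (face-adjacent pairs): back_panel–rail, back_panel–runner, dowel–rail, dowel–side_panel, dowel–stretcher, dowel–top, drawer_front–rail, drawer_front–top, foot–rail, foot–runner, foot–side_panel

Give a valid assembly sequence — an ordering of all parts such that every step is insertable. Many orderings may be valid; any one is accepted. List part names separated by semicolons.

1. side_panel@(0, 2) [+x clear] — {side_panel}
2. foot@(0, 1) [-x clear] — {foot, side_panel}
3. runner@(0, 0) [+x clear] — {foot, runner, side_panel}
4. back_panel@(1, 0) [+y clear] — {back_panel, foot, runner, side_panel}
5. rail@(1, 1) [+y clear] — {back_panel, foot, rail, runner, side_panel}
6. dowel@(1, 2) [+x clear] — {back_panel, dowel, foot, rail, runner, side_panel}
7. stretcher@(1, 3) [+x clear] — {back_panel, dowel, foot, rail, runner, side_panel, stretcher}
8. drawer_front@(2, 1) [+y clear] — {back_panel, dowel, drawer_front, foot, rail, runner, side_panel, stretcher}
9. top@(2, 2) [+x clear] — {back_panel, dowel, drawer_front, foot, rail, runner, side_panel, stretcher, top}

side_panel; foot; runner; back_panel; rail; dowel; stretcher; drawer_front; top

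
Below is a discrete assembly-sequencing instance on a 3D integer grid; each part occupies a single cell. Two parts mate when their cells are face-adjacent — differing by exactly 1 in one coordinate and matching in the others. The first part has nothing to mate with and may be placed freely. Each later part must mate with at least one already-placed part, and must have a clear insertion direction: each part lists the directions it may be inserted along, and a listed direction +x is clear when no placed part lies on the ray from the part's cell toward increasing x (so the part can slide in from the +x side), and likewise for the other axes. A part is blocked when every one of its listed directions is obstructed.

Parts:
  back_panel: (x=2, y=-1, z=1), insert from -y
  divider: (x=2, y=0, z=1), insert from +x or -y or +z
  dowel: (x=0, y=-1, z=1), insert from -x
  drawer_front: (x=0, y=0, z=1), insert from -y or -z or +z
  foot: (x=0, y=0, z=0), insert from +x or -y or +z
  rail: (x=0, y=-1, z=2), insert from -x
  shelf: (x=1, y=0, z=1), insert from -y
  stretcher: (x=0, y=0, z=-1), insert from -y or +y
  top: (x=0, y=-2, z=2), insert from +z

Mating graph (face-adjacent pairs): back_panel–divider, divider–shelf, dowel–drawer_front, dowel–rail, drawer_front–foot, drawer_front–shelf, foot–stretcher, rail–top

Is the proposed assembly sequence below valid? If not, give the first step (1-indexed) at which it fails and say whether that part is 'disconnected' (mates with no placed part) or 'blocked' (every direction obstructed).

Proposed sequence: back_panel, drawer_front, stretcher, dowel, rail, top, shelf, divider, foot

Invalid at step 2 (disconnected)

1. back_panel@(2, -1, 1) [-y clear] — {back_panel}
2. drawer_front@(0, 0, 1) — no placed neighbour ⇒ disconnected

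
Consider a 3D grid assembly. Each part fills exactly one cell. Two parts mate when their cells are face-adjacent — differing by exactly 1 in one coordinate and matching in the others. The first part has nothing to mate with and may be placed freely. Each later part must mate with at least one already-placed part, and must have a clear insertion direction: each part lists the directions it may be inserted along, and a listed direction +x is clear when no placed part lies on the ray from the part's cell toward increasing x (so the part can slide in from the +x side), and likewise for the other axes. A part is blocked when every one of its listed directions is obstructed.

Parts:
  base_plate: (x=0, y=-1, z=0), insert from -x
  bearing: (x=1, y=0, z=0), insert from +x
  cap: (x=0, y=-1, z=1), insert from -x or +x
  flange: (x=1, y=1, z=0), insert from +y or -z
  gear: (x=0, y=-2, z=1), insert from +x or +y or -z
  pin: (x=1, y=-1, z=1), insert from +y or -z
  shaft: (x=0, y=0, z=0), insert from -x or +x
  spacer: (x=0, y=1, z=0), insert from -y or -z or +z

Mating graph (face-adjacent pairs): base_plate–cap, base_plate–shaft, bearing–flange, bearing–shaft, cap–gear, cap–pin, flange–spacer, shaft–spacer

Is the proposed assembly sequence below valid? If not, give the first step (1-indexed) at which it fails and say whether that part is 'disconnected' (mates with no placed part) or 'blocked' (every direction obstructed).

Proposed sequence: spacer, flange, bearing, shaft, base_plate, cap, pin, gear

Valid

1. spacer@(0, 1, 0) [-y clear] — {spacer}
2. flange@(1, 1, 0) [+y clear] — {flange, spacer}
3. bearing@(1, 0, 0) [+x clear] — {bearing, flange, spacer}
4. shaft@(0, 0, 0) [-x clear] — {bearing, flange, shaft, spacer}
5. base_plate@(0, -1, 0) [-x clear] — {base_plate, bearing, flange, shaft, spacer}
6. cap@(0, -1, 1) [-x clear] — {base_plate, bearing, cap, flange, shaft, spacer}
7. pin@(1, -1, 1) [+y clear] — {base_plate, bearing, cap, flange, pin, shaft, spacer}
8. gear@(0, -2, 1) [+x clear] — {base_plate, bearing, cap, flange, gear, pin, shaft, spacer}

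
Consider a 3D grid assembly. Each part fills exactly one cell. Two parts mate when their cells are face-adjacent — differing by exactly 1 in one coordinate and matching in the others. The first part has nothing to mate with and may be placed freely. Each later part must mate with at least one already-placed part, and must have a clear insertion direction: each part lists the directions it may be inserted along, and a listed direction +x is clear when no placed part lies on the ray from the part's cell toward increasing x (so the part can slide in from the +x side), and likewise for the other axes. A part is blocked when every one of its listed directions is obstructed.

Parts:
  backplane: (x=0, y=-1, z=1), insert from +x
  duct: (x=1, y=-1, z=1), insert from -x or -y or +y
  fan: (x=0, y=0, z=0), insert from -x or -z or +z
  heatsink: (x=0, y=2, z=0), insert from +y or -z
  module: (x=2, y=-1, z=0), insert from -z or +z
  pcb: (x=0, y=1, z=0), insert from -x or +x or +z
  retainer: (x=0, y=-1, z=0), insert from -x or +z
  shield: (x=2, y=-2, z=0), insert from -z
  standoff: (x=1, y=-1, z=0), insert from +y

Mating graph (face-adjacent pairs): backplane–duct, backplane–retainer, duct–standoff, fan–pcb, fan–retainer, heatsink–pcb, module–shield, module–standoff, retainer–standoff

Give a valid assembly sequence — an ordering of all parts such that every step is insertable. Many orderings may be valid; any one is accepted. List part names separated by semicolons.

1. heatsink@(0, 2, 0) [+y clear] — {heatsink}
2. pcb@(0, 1, 0) [-x clear] — {heatsink, pcb}
3. fan@(0, 0, 0) [-x clear] — {fan, heatsink, pcb}
4. retainer@(0, -1, 0) [-x clear] — {fan, heatsink, pcb, retainer}
5. backplane@(0, -1, 1) [+x clear] — {backplane, fan, heatsink, pcb, retainer}
6. duct@(1, -1, 1) [-y clear] — {backplane, duct, fan, heatsink, pcb, retainer}
7. standoff@(1, -1, 0) [+y clear] — {backplane, duct, fan, heatsink, pcb, retainer, standoff}
8. module@(2, -1, 0) [-z clear] — {backplane, duct, fan, heatsink, module, pcb, retainer, standoff}
9. shield@(2, -2, 0) [-z clear] — {backplane, duct, fan, heatsink, module, pcb, retainer, shield, standoff}

heatsink; pcb; fan; retainer; backplane; duct; standoff; module; shield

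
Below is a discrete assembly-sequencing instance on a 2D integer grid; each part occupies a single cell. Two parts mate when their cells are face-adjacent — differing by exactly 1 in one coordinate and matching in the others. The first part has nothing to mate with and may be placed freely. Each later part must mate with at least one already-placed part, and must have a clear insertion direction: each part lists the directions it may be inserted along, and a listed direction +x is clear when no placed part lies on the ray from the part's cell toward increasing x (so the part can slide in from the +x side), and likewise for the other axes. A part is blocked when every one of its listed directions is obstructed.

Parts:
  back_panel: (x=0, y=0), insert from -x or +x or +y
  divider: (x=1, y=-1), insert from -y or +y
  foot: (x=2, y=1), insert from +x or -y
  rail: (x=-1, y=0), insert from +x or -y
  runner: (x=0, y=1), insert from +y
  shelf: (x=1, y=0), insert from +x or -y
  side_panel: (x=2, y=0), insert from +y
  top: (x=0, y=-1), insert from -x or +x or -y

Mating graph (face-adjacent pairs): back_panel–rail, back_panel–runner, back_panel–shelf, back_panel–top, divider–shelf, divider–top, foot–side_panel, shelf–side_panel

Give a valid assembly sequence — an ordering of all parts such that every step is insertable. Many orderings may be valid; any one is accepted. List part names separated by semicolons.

1. shelf@(1, 0) [+x clear] — {shelf}
2. back_panel@(0, 0) [-x clear] — {back_panel, shelf}
3. rail@(-1, 0) [-y clear] — {back_panel, rail, shelf}
4. runner@(0, 1) [+y clear] — {back_panel, rail, runner, shelf}
5. divider@(1, -1) [-y clear] — {back_panel, divider, rail, runner, shelf}
6. side_panel@(2, 0) [+y clear] — {back_panel, divider, rail, runner, shelf, side_panel}
7. foot@(2, 1) [+x clear] — {back_panel, divider, foot, rail, runner, shelf, side_panel}
8. top@(0, -1) [-x clear] — {back_panel, divider, foot, rail, runner, shelf, side_panel, top}

shelf; back_panel; rail; runner; divider; side_panel; foot; top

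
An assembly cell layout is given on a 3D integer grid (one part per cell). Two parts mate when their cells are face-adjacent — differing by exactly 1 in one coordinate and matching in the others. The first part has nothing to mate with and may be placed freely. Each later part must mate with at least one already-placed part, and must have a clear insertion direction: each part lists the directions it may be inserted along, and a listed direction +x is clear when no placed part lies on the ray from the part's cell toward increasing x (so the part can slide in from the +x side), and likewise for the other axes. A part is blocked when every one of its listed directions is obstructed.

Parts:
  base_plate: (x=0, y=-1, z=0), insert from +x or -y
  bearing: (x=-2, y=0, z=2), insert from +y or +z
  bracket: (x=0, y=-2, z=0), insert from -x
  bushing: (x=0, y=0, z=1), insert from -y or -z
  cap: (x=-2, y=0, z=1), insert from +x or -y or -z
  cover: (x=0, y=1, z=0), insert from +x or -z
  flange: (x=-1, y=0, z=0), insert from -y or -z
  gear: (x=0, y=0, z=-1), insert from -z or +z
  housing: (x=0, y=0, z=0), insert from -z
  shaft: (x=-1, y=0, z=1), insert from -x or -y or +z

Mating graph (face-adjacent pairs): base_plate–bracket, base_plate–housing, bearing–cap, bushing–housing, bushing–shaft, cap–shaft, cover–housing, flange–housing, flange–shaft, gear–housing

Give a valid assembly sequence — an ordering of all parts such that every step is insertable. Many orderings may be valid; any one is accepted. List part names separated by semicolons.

1. bracket@(0, -2, 0) [-x clear] — {bracket}
2. base_plate@(0, -1, 0) [+x clear] — {base_plate, bracket}
3. housing@(0, 0, 0) [-z clear] — {base_plate, bracket, housing}
4. cover@(0, 1, 0) [+x clear] — {base_plate, bracket, cover, housing}
5. gear@(0, 0, -1) [-z clear] — {base_plate, bracket, cover, gear, housing}
6. bushing@(0, 0, 1) [-y clear] — {base_plate, bracket, bushing, cover, gear, housing}
7. shaft@(-1, 0, 1) [-x clear] — {base_plate, bracket, bushing, cover, gear, housing, shaft}
8. cap@(-2, 0, 1) [-y clear] — {base_plate, bracket, bushing, cap, cover, gear, housing, shaft}
9. bearing@(-2, 0, 2) [+y clear] — {base_plate, bearing, bracket, bushing, cap, cover, gear, housing, shaft}
10. flange@(-1, 0, 0) [-y clear] — {base_plate, bearing, bracket, bushing, cap, cover, flange, gear, housing, shaft}

bracket; base_plate; housing; cover; gear; bushing; shaft; cap; bearing; flange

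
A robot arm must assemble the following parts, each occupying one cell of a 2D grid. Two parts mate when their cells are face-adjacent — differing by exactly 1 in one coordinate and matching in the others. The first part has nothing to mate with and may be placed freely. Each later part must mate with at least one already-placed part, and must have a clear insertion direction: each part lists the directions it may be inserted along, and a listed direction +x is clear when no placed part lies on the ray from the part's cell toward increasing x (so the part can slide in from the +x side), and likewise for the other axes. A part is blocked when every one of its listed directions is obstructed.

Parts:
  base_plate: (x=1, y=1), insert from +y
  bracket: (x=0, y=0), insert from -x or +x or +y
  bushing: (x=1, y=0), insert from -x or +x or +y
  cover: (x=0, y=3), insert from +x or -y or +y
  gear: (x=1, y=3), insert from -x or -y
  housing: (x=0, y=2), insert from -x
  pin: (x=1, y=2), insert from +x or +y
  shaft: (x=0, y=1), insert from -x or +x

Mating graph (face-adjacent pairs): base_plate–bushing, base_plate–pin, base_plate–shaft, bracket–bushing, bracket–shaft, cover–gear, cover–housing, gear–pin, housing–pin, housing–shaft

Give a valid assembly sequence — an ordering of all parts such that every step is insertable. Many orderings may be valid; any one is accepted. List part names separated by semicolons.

base_plate; shaft; bracket; bushing; housing; pin; gear; cover

1. base_plate@(1, 1) [+y clear] — {base_plate}
2. shaft@(0, 1) [-x clear] — {base_plate, shaft}
3. bracket@(0, 0) [-x clear] — {base_plate, bracket, shaft}
4. bushing@(1, 0) [+x clear] — {base_plate, bracket, bushing, shaft}
5. housing@(0, 2) [-x clear] — {base_plate, bracket, bushing, housing, shaft}
6. pin@(1, 2) [+x clear] — {base_plate, bracket, bushing, housing, pin, shaft}
7. gear@(1, 3) [-x clear] — {base_plate, bracket, bushing, gear, housing, pin, shaft}
8. cover@(0, 3) [+y clear] — {base_plate, bracket, bushing, cover, gear, housing, pin, shaft}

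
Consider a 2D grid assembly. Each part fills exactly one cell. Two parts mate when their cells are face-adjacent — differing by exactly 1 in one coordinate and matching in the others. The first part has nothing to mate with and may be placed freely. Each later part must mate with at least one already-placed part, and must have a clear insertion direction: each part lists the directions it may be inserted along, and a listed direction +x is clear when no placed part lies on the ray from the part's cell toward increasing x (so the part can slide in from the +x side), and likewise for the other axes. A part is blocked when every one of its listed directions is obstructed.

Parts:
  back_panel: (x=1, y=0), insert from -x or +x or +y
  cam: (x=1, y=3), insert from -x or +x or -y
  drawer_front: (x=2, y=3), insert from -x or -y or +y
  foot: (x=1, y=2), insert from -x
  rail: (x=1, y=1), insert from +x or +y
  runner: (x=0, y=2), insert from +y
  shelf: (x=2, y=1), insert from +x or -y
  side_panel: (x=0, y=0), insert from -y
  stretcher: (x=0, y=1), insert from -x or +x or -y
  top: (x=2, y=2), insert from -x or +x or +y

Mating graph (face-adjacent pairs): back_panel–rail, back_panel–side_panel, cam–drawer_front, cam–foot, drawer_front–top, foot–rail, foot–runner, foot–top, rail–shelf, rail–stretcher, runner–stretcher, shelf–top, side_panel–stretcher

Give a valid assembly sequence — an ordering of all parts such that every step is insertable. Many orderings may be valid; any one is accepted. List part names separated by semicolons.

1. rail@(1, 1) [+x clear] — {rail}
2. back_panel@(1, 0) [-x clear] — {back_panel, rail}
3. stretcher@(0, 1) [-x clear] — {back_panel, rail, stretcher}
4. shelf@(2, 1) [+x clear] — {back_panel, rail, shelf, stretcher}
5. top@(2, 2) [-x clear] — {back_panel, rail, shelf, stretcher, top}
6. drawer_front@(2, 3) [-x clear] — {back_panel, drawer_front, rail, shelf, stretcher, top}
7. cam@(1, 3) [-x clear] — {back_panel, cam, drawer_front, rail, shelf, stretcher, top}
8. foot@(1, 2) [-x clear] — {back_panel, cam, drawer_front, foot, rail, shelf, stretcher, top}
9. runner@(0, 2) [+y clear] — {back_panel, cam, drawer_front, foot, rail, runner, shelf, stretcher, top}
10. side_panel@(0, 0) [-y clear] — {back_panel, cam, drawer_front, foot, rail, runner, shelf, side_panel, stretcher, top}

rail; back_panel; stretcher; shelf; top; drawer_front; cam; foot; runner; side_panel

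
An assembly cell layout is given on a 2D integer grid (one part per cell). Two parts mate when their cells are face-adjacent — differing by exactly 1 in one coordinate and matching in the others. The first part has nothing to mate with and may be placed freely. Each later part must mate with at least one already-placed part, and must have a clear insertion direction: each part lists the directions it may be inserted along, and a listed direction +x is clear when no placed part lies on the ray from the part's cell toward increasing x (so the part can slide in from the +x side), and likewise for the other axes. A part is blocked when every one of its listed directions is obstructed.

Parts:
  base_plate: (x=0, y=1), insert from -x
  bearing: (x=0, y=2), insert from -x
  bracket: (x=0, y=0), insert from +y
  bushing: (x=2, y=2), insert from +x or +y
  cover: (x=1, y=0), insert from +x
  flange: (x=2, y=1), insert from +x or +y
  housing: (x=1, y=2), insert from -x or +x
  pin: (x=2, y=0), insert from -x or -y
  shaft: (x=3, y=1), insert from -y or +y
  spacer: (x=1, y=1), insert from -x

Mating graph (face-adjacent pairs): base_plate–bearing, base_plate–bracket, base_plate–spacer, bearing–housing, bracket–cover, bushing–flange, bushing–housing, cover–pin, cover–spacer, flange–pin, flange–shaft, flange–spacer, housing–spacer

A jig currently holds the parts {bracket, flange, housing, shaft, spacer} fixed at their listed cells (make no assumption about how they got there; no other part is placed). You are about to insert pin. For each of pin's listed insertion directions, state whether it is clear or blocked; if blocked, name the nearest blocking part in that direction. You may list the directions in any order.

-x: nearest on ray is bracket@(0, 0) ⇒ blocked
-y: ray from pin(2, 0) has no placed part ⇒ clear

-x: blocked by bracket; -y: clear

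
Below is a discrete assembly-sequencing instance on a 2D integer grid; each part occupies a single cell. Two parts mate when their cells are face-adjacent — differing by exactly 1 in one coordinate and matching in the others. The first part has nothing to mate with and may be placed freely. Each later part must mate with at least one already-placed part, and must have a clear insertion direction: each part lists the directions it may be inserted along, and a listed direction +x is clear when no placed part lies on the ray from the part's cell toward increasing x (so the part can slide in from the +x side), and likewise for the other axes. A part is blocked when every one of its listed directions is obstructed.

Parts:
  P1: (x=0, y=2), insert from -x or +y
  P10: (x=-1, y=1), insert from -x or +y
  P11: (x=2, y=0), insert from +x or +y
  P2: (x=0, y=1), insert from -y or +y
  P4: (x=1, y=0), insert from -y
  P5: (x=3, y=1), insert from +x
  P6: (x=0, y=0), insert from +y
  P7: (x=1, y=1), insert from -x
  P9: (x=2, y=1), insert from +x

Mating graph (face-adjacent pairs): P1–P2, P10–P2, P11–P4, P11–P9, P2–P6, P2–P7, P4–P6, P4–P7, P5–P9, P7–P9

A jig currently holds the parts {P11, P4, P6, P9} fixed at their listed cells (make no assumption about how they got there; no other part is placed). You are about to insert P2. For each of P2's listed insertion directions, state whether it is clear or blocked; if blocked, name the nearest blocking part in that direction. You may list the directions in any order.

+y: clear; -y: blocked by P6

-y: nearest on ray is P6@(0, 0) ⇒ blocked
+y: ray from P2(0, 1) has no placed part ⇒ clear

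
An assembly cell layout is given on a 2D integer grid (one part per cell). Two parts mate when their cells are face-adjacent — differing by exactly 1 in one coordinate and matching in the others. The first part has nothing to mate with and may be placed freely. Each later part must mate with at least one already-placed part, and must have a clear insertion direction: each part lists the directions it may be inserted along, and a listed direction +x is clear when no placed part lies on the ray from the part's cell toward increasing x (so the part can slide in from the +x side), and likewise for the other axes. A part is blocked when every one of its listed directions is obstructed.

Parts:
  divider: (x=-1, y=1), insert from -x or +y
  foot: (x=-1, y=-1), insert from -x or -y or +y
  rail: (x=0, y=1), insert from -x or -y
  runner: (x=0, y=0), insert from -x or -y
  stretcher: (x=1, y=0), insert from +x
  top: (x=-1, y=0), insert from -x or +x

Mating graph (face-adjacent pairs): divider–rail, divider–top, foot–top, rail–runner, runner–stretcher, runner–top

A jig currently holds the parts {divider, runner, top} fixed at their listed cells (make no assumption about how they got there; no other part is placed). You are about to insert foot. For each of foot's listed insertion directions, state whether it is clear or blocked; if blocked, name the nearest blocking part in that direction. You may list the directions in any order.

+y: blocked by top; -x: clear; -y: clear

-x: ray from foot(-1, -1) has no placed part ⇒ clear
-y: ray from foot(-1, -1) has no placed part ⇒ clear
+y: nearest on ray is top@(-1, 0) ⇒ blocked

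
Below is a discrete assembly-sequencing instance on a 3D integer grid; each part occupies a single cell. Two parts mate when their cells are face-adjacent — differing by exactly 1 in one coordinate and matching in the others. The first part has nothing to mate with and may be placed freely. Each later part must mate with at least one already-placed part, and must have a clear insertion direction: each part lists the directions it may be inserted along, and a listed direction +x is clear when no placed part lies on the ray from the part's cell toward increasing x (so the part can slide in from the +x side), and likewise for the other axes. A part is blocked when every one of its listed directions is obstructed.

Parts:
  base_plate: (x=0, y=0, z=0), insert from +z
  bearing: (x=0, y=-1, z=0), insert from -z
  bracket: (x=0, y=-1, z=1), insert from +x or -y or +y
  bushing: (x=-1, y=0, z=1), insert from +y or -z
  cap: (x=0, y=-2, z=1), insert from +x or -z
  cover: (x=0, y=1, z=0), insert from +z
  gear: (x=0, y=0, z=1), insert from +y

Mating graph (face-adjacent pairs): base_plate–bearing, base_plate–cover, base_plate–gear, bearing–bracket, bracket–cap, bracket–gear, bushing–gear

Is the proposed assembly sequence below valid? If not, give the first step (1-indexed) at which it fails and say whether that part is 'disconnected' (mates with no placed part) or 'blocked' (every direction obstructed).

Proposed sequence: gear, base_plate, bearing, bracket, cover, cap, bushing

Invalid at step 2 (blocked)

1. gear@(0, 0, 1) [+y clear] — {gear}
2. base_plate@(0, 0, 0) — +z all obstructed ⇒ blocked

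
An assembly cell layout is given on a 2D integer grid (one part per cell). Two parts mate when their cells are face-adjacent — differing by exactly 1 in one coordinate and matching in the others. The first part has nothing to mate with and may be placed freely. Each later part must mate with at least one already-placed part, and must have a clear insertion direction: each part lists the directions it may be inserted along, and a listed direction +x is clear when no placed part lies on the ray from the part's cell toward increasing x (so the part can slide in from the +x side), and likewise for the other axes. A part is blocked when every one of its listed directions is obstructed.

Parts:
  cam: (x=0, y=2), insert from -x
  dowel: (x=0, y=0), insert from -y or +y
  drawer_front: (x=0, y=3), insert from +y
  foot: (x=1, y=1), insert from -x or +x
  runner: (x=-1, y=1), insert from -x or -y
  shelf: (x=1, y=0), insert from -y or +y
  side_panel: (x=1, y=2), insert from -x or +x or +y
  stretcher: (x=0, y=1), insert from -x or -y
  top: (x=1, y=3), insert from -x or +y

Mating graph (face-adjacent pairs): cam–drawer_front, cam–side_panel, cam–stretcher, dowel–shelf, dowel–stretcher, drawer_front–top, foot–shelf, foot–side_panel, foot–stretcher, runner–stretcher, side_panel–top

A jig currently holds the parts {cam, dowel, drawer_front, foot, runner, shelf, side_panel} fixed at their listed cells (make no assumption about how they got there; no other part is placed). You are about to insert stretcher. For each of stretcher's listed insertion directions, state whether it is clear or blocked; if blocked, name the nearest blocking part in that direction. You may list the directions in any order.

-x: blocked by runner; -y: blocked by dowel

-x: nearest on ray is runner@(-1, 1) ⇒ blocked
-y: nearest on ray is dowel@(0, 0) ⇒ blocked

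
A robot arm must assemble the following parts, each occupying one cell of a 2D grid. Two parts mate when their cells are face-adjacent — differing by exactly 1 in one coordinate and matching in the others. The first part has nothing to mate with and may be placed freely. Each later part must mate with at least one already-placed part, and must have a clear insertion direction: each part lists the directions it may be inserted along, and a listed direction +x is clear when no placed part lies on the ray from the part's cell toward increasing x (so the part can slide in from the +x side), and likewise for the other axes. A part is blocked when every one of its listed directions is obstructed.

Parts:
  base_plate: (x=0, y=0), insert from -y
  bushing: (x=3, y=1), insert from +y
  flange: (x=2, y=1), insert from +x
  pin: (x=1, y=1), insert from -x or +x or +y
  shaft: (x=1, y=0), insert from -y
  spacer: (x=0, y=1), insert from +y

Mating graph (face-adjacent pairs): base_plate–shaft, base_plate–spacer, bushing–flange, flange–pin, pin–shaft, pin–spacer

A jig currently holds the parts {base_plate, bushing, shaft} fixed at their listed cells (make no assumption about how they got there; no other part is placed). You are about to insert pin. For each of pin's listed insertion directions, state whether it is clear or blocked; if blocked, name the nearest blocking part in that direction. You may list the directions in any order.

+x: blocked by bushing; +y: clear; -x: clear

-x: ray from pin(1, 1) has no placed part ⇒ clear
+x: nearest on ray is bushing@(3, 1) ⇒ blocked
+y: ray from pin(1, 1) has no placed part ⇒ clear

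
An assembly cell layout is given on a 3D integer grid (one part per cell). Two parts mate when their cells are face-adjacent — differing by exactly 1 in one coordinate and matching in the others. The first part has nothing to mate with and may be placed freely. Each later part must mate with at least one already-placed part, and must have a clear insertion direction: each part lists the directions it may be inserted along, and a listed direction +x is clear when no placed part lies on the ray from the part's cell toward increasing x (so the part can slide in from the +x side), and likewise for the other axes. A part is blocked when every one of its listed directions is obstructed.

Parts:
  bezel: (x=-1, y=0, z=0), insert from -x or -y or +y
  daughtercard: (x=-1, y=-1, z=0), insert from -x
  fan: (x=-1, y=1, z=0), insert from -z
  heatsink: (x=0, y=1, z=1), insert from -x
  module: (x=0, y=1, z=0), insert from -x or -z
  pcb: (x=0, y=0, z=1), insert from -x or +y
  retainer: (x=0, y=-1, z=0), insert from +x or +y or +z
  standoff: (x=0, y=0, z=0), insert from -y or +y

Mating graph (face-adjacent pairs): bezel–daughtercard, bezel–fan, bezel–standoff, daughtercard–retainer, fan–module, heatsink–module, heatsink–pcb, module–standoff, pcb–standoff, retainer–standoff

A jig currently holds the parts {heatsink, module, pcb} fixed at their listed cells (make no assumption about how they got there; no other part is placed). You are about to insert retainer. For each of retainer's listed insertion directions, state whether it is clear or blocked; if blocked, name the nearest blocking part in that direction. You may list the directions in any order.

+x: clear; +y: blocked by module; +z: clear

+x: ray from retainer(0, -1, 0) has no placed part ⇒ clear
+y: nearest on ray is module@(0, 1, 0) ⇒ blocked
+z: ray from retainer(0, -1, 0) has no placed part ⇒ clear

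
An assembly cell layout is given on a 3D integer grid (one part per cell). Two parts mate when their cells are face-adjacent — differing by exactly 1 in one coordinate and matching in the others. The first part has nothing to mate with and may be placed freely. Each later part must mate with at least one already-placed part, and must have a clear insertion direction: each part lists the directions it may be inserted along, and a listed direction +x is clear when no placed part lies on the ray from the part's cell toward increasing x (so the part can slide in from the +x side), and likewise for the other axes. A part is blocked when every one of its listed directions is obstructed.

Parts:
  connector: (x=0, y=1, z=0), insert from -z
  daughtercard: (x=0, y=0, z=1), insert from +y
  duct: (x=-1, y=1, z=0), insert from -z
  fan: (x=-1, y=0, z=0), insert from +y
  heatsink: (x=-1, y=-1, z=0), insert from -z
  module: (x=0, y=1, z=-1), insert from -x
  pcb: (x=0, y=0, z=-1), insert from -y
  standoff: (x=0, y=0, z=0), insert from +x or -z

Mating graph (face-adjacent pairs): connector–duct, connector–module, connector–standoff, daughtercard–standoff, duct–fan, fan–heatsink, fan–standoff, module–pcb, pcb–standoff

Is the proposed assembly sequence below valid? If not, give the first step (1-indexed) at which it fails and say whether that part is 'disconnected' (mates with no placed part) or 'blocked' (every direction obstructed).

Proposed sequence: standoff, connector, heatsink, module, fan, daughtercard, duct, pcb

Invalid at step 3 (disconnected)

1. standoff@(0, 0, 0) [+x clear] — {standoff}
2. connector@(0, 1, 0) [-z clear] — {connector, standoff}
3. heatsink@(-1, -1, 0) — no placed neighbour ⇒ disconnected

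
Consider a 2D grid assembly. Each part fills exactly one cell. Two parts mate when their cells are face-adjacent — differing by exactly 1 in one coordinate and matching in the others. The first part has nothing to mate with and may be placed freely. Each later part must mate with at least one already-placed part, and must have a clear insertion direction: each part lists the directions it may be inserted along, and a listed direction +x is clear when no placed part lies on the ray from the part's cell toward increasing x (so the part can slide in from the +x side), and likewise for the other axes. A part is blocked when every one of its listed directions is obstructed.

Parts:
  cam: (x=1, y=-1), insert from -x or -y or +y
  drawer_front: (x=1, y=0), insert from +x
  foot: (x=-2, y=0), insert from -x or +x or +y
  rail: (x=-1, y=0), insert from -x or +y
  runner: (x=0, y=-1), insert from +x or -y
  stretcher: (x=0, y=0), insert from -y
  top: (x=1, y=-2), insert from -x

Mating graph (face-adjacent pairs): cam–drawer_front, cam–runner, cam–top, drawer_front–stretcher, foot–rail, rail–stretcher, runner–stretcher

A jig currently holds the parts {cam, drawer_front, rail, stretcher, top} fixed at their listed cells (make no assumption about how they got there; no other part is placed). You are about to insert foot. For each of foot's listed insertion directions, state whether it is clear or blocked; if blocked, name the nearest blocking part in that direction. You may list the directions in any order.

+x: blocked by rail; +y: clear; -x: clear

-x: ray from foot(-2, 0) has no placed part ⇒ clear
+x: nearest on ray is rail@(-1, 0) ⇒ blocked
+y: ray from foot(-2, 0) has no placed part ⇒ clear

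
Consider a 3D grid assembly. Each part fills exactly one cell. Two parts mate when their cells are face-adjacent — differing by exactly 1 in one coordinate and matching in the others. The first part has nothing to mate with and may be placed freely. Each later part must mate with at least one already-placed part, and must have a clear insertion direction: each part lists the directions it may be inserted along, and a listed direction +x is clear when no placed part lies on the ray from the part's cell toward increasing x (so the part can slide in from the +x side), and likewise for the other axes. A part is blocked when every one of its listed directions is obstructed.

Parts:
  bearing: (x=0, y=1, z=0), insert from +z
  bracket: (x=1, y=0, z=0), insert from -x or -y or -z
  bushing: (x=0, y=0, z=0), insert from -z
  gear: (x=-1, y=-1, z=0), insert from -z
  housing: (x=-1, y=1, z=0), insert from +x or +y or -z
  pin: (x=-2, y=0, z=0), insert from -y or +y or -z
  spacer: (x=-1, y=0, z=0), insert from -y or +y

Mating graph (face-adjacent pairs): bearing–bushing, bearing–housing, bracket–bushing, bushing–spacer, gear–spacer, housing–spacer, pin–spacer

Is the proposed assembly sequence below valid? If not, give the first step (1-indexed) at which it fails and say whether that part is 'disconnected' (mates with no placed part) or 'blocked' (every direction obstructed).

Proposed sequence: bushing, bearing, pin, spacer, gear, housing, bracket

Invalid at step 3 (disconnected)

1. bushing@(0, 0, 0) [-z clear] — {bushing}
2. bearing@(0, 1, 0) [+z clear] — {bearing, bushing}
3. pin@(-2, 0, 0) — no placed neighbour ⇒ disconnected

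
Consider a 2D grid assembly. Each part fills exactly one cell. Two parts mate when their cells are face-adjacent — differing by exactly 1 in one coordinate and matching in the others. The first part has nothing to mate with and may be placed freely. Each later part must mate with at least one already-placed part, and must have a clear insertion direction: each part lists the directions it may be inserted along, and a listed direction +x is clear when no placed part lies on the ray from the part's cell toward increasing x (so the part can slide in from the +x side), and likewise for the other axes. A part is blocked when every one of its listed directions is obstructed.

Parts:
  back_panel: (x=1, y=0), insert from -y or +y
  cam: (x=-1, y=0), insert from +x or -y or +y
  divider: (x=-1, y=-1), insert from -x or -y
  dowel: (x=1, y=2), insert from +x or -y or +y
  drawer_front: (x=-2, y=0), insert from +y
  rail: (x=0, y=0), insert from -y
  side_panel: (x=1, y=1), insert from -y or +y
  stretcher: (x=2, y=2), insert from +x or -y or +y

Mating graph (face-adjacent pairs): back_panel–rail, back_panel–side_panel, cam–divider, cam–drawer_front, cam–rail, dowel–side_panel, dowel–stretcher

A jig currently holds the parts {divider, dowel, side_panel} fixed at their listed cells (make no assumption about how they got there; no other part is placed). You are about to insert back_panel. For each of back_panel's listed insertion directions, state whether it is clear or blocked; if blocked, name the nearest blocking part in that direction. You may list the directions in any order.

+y: blocked by side_panel; -y: clear

-y: ray from back_panel(1, 0) has no placed part ⇒ clear
+y: nearest on ray is side_panel@(1, 1) ⇒ blocked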